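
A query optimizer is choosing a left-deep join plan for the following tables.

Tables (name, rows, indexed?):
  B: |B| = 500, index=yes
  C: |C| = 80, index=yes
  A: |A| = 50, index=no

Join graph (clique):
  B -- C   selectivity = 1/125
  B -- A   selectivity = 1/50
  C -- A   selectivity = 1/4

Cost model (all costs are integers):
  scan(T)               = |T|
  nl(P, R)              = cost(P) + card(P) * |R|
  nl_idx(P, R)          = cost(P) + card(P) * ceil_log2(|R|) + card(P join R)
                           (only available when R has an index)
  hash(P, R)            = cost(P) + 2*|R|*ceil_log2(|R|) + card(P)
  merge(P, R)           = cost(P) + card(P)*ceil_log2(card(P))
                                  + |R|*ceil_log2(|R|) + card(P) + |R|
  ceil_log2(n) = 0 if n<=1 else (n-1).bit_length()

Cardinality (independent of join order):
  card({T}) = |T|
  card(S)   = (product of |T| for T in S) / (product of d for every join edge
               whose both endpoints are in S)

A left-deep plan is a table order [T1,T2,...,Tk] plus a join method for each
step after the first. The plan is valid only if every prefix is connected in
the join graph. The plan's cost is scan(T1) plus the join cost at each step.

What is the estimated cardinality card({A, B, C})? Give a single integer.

80

Tables in S: A(50), B(500), C(80)
Edges inside S: B-C(d=125), B-A(d=50), C-A(d=4)
numerator = 50 * 500 * 80 = 2000000
denominator = 125 * 50 * 4 = 25000
card(S) = 2000000 / 25000 = 80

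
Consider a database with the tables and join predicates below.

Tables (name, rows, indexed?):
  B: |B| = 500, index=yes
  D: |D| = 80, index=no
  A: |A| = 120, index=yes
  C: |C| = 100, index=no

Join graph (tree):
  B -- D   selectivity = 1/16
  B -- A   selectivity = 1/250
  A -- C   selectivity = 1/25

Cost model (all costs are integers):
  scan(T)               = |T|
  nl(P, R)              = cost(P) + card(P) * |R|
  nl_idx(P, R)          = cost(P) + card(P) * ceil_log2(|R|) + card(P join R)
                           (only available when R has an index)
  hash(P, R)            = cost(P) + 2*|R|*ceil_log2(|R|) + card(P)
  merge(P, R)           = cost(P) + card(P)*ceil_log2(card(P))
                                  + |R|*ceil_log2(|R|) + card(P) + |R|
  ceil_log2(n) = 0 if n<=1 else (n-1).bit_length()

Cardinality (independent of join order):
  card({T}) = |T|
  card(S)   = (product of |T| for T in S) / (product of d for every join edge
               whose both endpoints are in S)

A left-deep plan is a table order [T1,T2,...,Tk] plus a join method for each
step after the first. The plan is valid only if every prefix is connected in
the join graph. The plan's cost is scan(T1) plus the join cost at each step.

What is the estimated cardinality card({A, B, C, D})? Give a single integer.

4800

Tables in S: A(120), B(500), C(100), D(80)
Edges inside S: B-D(d=16), B-A(d=250), A-C(d=25)
numerator = 120 * 500 * 100 * 80 = 480000000
denominator = 16 * 250 * 25 = 100000
card(S) = 480000000 / 100000 = 4800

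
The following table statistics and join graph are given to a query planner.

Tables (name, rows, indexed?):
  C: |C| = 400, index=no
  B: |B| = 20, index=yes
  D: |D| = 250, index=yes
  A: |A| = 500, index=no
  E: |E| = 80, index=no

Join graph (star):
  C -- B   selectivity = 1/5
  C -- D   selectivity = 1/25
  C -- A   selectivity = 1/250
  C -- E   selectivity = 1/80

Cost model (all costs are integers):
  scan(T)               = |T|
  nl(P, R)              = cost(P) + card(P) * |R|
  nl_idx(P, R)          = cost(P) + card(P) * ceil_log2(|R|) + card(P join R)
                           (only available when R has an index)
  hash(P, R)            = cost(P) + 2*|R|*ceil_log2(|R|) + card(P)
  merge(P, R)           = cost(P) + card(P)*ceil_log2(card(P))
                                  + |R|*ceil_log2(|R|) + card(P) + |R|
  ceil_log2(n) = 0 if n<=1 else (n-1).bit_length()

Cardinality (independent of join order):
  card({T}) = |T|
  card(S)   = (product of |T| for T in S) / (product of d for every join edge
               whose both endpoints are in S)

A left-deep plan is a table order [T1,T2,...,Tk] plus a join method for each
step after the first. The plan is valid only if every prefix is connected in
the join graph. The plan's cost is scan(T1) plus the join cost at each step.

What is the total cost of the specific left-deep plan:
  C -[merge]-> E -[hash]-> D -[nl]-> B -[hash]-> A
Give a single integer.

step 1: scan C: cost=400, card=400
step 2: join E via merge
    card(P join E) = 400*80/(80) = 400
    cost = 400 + 400*9 + 80*7 + 400 + 80 = 5040
step 3: join D via hash
    card(P join D) = 400*250/(25) = 4000
    cost = 5040 + 2*250*8 + 400 = 9440
step 4: join B via nl
    card(P join B) = 4000*20/(5) = 16000
    cost = 9440 + 4000*20 = 89440
step 5: join A via hash
    card(P join A) = 16000*500/(250) = 32000
    cost = 89440 + 2*500*9 + 16000 = 114440

114440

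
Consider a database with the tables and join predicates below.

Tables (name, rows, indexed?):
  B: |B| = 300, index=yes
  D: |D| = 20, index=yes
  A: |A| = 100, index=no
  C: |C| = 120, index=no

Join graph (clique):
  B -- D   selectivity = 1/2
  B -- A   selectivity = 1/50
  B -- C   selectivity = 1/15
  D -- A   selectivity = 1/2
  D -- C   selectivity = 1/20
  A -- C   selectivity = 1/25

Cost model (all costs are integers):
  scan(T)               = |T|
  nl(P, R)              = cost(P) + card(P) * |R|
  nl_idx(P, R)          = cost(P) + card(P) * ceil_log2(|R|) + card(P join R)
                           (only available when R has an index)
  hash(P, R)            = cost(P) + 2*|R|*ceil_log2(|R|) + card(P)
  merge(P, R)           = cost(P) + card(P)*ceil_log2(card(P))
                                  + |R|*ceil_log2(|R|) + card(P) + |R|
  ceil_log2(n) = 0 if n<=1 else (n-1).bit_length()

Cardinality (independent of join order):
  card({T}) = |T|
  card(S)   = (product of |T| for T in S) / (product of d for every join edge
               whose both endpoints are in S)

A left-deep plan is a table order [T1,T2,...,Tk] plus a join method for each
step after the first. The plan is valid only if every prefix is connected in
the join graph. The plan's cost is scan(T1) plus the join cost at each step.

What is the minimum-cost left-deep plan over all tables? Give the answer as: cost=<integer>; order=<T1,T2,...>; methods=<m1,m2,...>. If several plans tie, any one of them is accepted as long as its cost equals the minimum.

Selinger DP (subsets sized 1..n):
  {B}: scan cost=300, card=300
  {D}: scan cost=20, card=20
  {A}: scan cost=100, card=100
  {C}: scan cost=120, card=120
  {BD}: card=3000; try (D,hash)→800, (B,merge)→3140, (B,nl_idx)→3200, (D,merge)→3420, (D,nl_idx)→4800, (B,hash)→5440 …(+2); best=800 via (D,hash)
  {AB}: card=600; try (B,nl_idx)→1600, (A,hash)→2000, (B,merge)→3900, (A,merge)→4100, (B,hash)→5600, (B,nl)→30100 …(+1); best=1600 via (B,nl_idx)
  {BC}: card=2400; try (C,hash)→2280, (B,nl_idx)→3600, (B,merge)→4080, (C,merge)→4260, (B,hash)→5640, (B,nl)→36120 …(+1); best=2280 via (C,hash)
  {AD}: card=1000; try (D,hash)→400, (A,merge)→940, (D,merge)→1020, (A,hash)→1440, (D,nl_idx)→1600, (A,nl)→2020 …(+1); best=400 via (D,hash)
  {CD}: card=120; try (D,hash)→440, (D,nl_idx)→840, (C,merge)→1100, (D,merge)→1200, (C,hash)→1720, (C,nl)→2420 …(+1); best=440 via (D,hash)
  {AC}: card=480; try (A,hash)→1640, (C,merge)→1860, (C,hash)→1880, (A,merge)→1880, (C,nl)→12100, (A,nl)→12120; best=1640 via (A,hash)
  {ABD}: card=3000; try (D,hash)→2400, (A,hash)→5200, (B,hash)→6800, (D,nl_idx)→7600, (D,merge)→8320, (B,nl_idx)→12400 …(+5); best=2400 via (D,hash)
  {BCD}: card=1200; try (B,nl_idx)→2720, (B,merge)→4400, (D,hash)→4880, (C,hash)→5480, (B,hash)→5960, (D,nl_idx)→15480 …(+5); best=2720 via (B,nl_idx)
  {ABC}: card=192; try (C,hash)→3880, (A,hash)→6080, (B,nl_idx)→6152, (B,hash)→7520, (C,merge)→9160, (B,merge)→9440 …(+4); best=3880 via (C,hash)
  {ACD}: card=240; try (A,hash)→1960, (A,merge)→2200, (D,hash)→2320, (C,hash)→3080, (D,nl_idx)→4280, (D,merge)→6560 …(+4); best=1960 via (A,hash)
  {ABCD}: card=48; try (B,nl_idx)→4168, (D,hash)→4272, (D,nl_idx)→4888, (A,hash)→5320, (D,merge)→5728, (C,hash)→7080 …(+8); best=4168 via (B,nl_idx)

cost=4168; order=C,D,A,B; methods=hash,hash,nl_idx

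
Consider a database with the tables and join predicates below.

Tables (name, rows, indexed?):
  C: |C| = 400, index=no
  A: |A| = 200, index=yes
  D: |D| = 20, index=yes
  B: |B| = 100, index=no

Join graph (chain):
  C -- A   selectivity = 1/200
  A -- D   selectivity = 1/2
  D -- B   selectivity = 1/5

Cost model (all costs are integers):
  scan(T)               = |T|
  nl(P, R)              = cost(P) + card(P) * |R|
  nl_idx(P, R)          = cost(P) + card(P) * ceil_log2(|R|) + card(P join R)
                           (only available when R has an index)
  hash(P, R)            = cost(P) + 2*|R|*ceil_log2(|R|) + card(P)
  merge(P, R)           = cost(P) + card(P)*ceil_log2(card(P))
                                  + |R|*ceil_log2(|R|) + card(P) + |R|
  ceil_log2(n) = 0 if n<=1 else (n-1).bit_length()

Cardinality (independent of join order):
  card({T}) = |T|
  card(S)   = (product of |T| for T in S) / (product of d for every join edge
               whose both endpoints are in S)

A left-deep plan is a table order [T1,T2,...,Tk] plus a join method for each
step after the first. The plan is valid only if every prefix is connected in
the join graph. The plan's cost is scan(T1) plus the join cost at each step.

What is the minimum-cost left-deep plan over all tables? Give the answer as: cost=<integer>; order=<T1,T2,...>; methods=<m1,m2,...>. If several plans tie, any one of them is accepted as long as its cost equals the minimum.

cost=10000; order=C,A,D,B; methods=hash,hash,hash

Selinger DP (subsets sized 1..n):
  {C}: scan cost=400, card=400
  {A}: scan cost=200, card=200
  {D}: scan cost=20, card=20
  {B}: scan cost=100, card=100
  {AC}: card=400; try (A,hash)→4000, (A,nl_idx)→4000, (C,merge)→6000, (A,merge)→6200, (C,hash)→7600, (C,nl)→80200 …(+1); best=4000 via (A,hash)
  {AD}: card=2000; try (D,hash)→600, (A,merge)→1940, (D,merge)→2120, (A,nl_idx)→2180, (D,nl_idx)→3200, (A,hash)→3240 …(+2); best=600 via (D,hash)
  {BD}: card=400; try (D,hash)→400, (B,merge)→940, (D,nl_idx)→1000, (D,merge)→1020, (B,hash)→1440, (B,nl)→2020 …(+1); best=400 via (D,hash)
  {ACD}: card=4000; try (D,hash)→4600, (D,merge)→8120, (C,hash)→9800, (D,nl_idx)→10000, (D,nl)→12000, (C,merge)→28600 …(+1); best=4600 via (D,hash)
  {ABD}: card=40000; try (B,hash)→4000, (A,hash)→4000, (A,merge)→6200, (B,merge)→25400, (A,nl_idx)→43600, (A,nl)→80400 …(+1); best=4000 via (B,hash)
  {ABCD}: card=80000; try (B,hash)→10000, (C,hash)→51200, (B,merge)→57400, (B,nl)→404600, (C,merge)→688000, (C,nl)→16004000; best=10000 via (B,hash)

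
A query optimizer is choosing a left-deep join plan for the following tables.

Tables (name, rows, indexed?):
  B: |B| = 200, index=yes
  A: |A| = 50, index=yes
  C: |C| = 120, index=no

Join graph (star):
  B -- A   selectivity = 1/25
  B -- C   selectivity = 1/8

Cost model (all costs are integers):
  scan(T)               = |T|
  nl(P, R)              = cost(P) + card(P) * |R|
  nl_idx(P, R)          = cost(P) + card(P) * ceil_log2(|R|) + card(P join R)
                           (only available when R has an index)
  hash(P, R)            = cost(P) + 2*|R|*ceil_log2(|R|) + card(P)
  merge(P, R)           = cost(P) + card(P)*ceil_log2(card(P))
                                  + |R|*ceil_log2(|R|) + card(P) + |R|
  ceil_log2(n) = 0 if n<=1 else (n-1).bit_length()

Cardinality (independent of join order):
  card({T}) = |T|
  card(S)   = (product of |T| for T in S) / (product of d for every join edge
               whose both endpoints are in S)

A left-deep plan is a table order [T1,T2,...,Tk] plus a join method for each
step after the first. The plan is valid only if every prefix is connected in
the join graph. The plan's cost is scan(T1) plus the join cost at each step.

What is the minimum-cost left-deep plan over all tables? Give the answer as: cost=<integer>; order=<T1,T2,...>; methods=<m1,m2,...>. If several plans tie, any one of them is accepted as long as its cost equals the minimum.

Selinger DP (subsets sized 1..n):
  {B}: scan cost=200, card=200
  {A}: scan cost=50, card=50
  {C}: scan cost=120, card=120
  {AB}: card=400; try (B,nl_idx)→850, (A,hash)→1000, (A,nl_idx)→1800, (B,merge)→2200, (A,merge)→2350, (B,hash)→3300 …(+2); best=850 via (B,nl_idx)
  {BC}: card=3000; try (C,hash)→2080, (B,merge)→2880, (C,merge)→2960, (B,hash)→3440, (B,nl_idx)→4080, (B,nl)→24120 …(+1); best=2080 via (C,hash)
  {ABC}: card=6000; try (C,hash)→2930, (A,hash)→5680, (C,merge)→5810, (A,nl_idx)→26080, (A,merge)→41430, (C,nl)→48850 …(+1); best=2930 via (C,hash)

cost=2930; order=A,B,C; methods=nl_idx,hash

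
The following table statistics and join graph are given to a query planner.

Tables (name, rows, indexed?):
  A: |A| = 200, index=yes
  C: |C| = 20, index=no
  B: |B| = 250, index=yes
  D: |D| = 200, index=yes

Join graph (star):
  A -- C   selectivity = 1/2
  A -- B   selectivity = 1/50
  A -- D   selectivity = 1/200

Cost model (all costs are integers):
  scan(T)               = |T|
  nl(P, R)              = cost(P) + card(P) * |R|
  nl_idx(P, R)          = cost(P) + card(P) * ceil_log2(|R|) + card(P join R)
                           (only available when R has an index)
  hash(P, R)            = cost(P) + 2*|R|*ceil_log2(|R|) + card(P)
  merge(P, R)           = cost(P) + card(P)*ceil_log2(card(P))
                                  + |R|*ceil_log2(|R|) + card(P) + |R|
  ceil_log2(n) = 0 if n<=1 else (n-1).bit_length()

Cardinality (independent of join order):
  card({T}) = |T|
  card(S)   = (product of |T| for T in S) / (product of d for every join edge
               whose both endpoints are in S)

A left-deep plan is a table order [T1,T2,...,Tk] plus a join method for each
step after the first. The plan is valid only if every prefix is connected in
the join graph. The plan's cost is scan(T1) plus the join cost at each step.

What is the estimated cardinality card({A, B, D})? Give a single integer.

1000

Tables in S: A(200), B(250), D(200)
Edges inside S: A-B(d=50), A-D(d=200)
numerator = 200 * 250 * 200 = 10000000
denominator = 50 * 200 = 10000
card(S) = 10000000 / 10000 = 1000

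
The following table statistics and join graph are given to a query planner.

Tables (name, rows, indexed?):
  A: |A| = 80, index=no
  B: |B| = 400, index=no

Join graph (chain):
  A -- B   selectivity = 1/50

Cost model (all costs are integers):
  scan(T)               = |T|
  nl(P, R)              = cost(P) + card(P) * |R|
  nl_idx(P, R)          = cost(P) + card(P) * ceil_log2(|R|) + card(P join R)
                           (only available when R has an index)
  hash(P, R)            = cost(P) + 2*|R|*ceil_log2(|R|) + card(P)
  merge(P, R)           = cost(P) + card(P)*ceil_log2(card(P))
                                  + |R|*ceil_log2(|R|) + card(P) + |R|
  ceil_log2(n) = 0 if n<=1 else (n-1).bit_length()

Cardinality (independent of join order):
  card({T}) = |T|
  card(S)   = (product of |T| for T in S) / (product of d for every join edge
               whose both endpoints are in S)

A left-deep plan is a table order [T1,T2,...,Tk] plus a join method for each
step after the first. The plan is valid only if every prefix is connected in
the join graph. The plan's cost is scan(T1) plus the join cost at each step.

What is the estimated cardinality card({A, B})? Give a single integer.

Tables in S: A(80), B(400)
Edges inside S: A-B(d=50)
numerator = 80 * 400 = 32000
denominator = 50 = 50
card(S) = 32000 / 50 = 640

640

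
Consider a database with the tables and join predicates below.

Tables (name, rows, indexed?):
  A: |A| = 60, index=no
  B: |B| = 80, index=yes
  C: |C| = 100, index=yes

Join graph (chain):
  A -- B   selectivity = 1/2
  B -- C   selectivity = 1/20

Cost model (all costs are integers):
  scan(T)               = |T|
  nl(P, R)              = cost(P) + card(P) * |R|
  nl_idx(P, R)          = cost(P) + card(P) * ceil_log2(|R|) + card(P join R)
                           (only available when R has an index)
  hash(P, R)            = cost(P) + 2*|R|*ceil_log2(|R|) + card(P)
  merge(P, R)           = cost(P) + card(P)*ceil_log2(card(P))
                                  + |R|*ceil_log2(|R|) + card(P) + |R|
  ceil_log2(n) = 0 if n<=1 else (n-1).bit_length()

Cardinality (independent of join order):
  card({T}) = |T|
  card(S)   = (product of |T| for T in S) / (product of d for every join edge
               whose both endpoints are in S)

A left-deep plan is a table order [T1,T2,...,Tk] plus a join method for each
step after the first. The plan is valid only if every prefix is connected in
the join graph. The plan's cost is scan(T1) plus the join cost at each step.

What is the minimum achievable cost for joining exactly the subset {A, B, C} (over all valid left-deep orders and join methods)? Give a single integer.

Selinger DP over subsets of {A,B,C}:
  {A}: scan cost=60, card=60
  {B}: scan cost=80, card=80
  {C}: scan cost=100, card=100
  {AB}: card=2400; try (A,hash)→880, (B,merge)→1120, (A,merge)→1140, (B,hash)→1240, (B,nl_idx)→2880, (B,nl)→4860 …(+1); best=880 via (A,hash)
  {BC}: card=400; try (C,nl_idx)→1040, (B,nl_idx)→1200, (B,hash)→1320, (C,merge)→1520, (B,merge)→1540, (C,hash)→1560 …(+2); best=1040 via (C,nl_idx)
  {ABC}: card=12000; try (A,hash)→2160, (C,hash)→4680, (A,merge)→5460, (A,nl)→25040, (C,nl_idx)→29680, (C,merge)→32880 …(+1); best=2160 via (A,hash)

2160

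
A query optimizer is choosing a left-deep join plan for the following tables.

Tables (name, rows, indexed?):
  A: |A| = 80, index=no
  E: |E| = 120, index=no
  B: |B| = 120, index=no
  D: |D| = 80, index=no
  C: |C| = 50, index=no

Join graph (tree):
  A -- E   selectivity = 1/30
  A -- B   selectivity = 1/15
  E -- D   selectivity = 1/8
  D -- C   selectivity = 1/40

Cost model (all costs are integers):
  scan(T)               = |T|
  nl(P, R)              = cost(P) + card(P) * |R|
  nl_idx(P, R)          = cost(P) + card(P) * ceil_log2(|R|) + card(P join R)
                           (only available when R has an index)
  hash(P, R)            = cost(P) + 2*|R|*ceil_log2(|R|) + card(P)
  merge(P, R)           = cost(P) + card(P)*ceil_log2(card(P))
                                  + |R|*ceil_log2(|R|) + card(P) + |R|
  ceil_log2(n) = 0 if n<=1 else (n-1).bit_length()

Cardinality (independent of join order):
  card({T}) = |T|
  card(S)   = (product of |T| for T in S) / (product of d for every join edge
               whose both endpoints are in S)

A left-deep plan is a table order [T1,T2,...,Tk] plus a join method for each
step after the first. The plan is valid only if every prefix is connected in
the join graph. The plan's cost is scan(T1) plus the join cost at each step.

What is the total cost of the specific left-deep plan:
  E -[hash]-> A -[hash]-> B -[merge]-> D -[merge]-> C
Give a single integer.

step 1: scan E: cost=120, card=120
step 2: join A via hash
    card(P join A) = 120*80/(30) = 320
    cost = 120 + 2*80*7 + 120 = 1360
step 3: join B via hash
    card(P join B) = 320*120/(15) = 2560
    cost = 1360 + 2*120*7 + 320 = 3360
step 4: join D via merge
    card(P join D) = 2560*80/(8) = 25600
    cost = 3360 + 2560*12 + 80*7 + 2560 + 80 = 37280
step 5: join C via merge
    card(P join C) = 25600*50/(40) = 32000
    cost = 37280 + 25600*15 + 50*6 + 25600 + 50 = 447230

447230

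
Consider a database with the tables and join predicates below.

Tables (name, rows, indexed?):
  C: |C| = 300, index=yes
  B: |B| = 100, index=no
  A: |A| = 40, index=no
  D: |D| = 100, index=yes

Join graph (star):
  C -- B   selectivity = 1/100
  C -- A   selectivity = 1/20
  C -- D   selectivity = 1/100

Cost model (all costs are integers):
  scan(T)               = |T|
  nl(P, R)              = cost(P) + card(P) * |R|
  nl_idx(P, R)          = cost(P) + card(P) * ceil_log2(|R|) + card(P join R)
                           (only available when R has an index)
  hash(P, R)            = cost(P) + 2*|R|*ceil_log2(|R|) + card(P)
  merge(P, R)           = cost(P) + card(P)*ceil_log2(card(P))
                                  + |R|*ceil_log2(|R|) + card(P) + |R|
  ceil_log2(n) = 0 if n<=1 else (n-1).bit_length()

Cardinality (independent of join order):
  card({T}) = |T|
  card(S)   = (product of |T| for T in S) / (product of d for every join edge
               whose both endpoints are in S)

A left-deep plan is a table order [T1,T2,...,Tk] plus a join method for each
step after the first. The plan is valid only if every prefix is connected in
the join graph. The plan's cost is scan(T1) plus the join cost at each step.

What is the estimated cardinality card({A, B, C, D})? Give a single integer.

600

Tables in S: A(40), B(100), C(300), D(100)
Edges inside S: C-B(d=100), C-A(d=20), C-D(d=100)
numerator = 40 * 100 * 300 * 100 = 120000000
denominator = 100 * 20 * 100 = 200000
card(S) = 120000000 / 200000 = 600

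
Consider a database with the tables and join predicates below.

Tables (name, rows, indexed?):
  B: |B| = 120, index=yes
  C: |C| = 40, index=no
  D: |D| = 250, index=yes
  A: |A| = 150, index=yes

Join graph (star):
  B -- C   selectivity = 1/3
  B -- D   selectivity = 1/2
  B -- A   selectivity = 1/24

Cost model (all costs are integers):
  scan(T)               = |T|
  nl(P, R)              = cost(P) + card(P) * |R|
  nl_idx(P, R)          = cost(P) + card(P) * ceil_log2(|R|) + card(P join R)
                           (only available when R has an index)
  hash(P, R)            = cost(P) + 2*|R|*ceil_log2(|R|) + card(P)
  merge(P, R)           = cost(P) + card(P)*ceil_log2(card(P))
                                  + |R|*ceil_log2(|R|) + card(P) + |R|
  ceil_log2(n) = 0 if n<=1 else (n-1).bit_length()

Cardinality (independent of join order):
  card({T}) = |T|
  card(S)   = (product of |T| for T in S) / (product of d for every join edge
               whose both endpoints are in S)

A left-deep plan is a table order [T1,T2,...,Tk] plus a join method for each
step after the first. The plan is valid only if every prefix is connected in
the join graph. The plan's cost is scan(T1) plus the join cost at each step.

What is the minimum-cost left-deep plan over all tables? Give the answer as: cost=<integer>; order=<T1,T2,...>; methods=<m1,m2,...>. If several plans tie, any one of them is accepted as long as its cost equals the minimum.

cost=17060; order=B,A,C,D; methods=nl_idx,hash,hash

Selinger DP (subsets sized 1..n):
  {B}: scan cost=120, card=120
  {C}: scan cost=40, card=40
  {D}: scan cost=250, card=250
  {A}: scan cost=150, card=150
  {BC}: card=1600; try (C,hash)→720, (B,merge)→1280, (C,merge)→1360, (B,hash)→1760, (B,nl_idx)→1920, (B,nl)→4840 …(+1); best=720 via (C,hash)
  {BD}: card=15000; try (B,hash)→2180, (D,merge)→3330, (B,merge)→3460, (D,hash)→4240, (D,nl_idx)→16080, (B,nl_idx)→17000 …(+2); best=2180 via (B,hash)
  {AB}: card=750; try (A,nl_idx)→1830, (B,nl_idx)→1950, (B,hash)→1980, (A,merge)→2430, (B,merge)→2460, (A,hash)→2640 …(+2); best=1830 via (A,nl_idx)
  {BCD}: card=200000; try (D,hash)→6320, (C,hash)→17660, (D,merge)→22170, (D,nl_idx)→213520, (C,merge)→227460, (D,nl)→400720 …(+1); best=6320 via (D,hash)
  {ABC}: card=10000; try (C,hash)→3060, (A,hash)→4720, (C,merge)→10360, (A,merge)→21270, (A,nl_idx)→23520, (C,nl)→31830 …(+1); best=3060 via (C,hash)
  {ABD}: card=93750; try (D,hash)→6580, (D,merge)→12330, (A,hash)→19580, (D,nl_idx)→101580, (D,nl)→189330, (A,nl_idx)→215930 …(+2); best=6580 via (D,hash)
  {ABCD}: card=1250000; try (D,hash)→17060, (C,hash)→100810, (D,merge)→155310, (A,hash)→208720, (D,nl_idx)→1333060, (C,merge)→1694360 …(+5); best=17060 via (D,hash)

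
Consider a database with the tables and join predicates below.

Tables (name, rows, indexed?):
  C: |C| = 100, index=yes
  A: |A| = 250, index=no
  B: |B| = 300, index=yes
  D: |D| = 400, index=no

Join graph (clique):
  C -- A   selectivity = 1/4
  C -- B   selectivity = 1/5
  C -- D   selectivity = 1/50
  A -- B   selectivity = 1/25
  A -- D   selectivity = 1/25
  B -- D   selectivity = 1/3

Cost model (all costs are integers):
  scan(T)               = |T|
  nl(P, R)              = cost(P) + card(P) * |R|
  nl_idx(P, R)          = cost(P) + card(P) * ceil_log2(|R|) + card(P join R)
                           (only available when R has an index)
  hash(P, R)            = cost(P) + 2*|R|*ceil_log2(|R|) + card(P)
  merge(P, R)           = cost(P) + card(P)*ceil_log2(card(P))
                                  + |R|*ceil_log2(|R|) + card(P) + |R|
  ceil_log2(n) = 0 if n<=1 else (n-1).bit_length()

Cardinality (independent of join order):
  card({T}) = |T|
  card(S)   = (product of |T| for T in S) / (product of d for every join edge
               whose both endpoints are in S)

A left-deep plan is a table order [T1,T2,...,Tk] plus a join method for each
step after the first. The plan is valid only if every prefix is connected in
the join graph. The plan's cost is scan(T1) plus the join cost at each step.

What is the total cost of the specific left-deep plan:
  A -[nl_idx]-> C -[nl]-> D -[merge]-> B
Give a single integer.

2535250

step 1: scan A: cost=250, card=250
step 2: join C via nl_idx
    card(P join C) = 250*100/(4) = 6250
    cost = 250 + 250*7 + 6250 = 8250
step 3: join D via nl
    card(P join D) = 6250*400/(50*25) = 2000
    cost = 8250 + 6250*400 = 2508250
step 4: join B via merge
    card(P join B) = 2000*300/(5*25*3) = 1600
    cost = 2508250 + 2000*11 + 300*9 + 2000 + 300 = 2535250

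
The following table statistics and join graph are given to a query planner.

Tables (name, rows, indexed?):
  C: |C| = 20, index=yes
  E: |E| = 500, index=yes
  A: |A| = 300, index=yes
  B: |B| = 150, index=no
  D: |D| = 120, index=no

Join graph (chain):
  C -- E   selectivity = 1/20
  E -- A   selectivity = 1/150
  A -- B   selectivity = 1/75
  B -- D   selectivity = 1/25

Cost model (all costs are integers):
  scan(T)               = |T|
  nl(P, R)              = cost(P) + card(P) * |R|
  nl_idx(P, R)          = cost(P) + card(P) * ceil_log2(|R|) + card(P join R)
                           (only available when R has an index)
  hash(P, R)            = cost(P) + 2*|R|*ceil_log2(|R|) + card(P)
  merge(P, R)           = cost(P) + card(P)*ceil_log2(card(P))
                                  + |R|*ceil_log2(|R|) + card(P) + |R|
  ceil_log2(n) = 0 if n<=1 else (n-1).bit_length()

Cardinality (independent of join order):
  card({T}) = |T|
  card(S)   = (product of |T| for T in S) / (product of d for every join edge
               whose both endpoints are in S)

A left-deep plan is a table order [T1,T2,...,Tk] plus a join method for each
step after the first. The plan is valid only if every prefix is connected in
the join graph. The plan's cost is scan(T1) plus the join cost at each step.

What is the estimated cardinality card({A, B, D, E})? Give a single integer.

9600

Tables in S: A(300), B(150), D(120), E(500)
Edges inside S: E-A(d=150), A-B(d=75), B-D(d=25)
numerator = 300 * 150 * 120 * 500 = 2700000000
denominator = 150 * 75 * 25 = 281250
card(S) = 2700000000 / 281250 = 9600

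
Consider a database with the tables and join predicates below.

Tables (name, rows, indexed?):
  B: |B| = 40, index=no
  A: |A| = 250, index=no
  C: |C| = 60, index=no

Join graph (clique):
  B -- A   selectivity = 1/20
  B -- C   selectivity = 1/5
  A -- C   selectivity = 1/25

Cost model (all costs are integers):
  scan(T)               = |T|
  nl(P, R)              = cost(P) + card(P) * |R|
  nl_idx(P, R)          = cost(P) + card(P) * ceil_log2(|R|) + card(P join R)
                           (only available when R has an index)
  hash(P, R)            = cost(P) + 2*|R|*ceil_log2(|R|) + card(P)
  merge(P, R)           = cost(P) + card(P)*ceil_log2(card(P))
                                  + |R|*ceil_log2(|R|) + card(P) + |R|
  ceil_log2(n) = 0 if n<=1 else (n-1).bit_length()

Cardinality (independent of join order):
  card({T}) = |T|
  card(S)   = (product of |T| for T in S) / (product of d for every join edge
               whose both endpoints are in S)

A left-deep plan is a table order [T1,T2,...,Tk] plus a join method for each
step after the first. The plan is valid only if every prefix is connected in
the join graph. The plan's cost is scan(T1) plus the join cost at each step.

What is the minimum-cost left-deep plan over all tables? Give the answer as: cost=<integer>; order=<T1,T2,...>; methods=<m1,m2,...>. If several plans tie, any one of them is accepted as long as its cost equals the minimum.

Selinger DP (subsets sized 1..n):
  {B}: scan cost=40, card=40
  {A}: scan cost=250, card=250
  {C}: scan cost=60, card=60
  {AB}: card=500; try (B,hash)→980, (A,merge)→2570, (B,merge)→2780, (A,hash)→4080, (A,nl)→10040, (B,nl)→10250; best=980 via (B,hash)
  {BC}: card=480; try (B,hash)→600, (C,merge)→740, (B,merge)→760, (C,hash)→800, (C,nl)→2440, (B,nl)→2460; best=600 via (B,hash)
  {AC}: card=600; try (C,hash)→1220, (A,merge)→2730, (C,merge)→2920, (A,hash)→4120, (A,nl)→15060, (C,nl)→15250; best=1220 via (C,hash)
  {ABC}: card=240; try (C,hash)→2200, (B,hash)→2300, (A,hash)→5080, (C,merge)→6400, (A,merge)→7650, (B,merge)→8100 …(+3); best=2200 via (C,hash)

cost=2200; order=A,B,C; methods=hash,hash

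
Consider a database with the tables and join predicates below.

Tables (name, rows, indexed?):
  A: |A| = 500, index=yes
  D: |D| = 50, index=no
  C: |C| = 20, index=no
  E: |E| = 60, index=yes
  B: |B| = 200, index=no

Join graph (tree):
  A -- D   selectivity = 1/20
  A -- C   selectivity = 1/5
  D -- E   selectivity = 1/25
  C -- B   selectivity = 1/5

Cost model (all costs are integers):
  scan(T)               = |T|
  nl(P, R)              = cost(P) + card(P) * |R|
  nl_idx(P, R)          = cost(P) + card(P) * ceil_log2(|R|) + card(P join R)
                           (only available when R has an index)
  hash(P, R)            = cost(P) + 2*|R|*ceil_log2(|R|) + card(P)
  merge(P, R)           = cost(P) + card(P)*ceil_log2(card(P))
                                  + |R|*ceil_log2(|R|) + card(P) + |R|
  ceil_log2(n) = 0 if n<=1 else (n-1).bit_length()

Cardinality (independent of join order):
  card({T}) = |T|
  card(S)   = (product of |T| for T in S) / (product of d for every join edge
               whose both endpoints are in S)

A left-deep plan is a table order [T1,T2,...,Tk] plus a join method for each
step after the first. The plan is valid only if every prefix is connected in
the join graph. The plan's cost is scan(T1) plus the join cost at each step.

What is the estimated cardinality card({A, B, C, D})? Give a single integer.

200000

Tables in S: A(500), B(200), C(20), D(50)
Edges inside S: A-D(d=20), A-C(d=5), C-B(d=5)
numerator = 500 * 200 * 20 * 50 = 100000000
denominator = 20 * 5 * 5 = 500
card(S) = 100000000 / 500 = 200000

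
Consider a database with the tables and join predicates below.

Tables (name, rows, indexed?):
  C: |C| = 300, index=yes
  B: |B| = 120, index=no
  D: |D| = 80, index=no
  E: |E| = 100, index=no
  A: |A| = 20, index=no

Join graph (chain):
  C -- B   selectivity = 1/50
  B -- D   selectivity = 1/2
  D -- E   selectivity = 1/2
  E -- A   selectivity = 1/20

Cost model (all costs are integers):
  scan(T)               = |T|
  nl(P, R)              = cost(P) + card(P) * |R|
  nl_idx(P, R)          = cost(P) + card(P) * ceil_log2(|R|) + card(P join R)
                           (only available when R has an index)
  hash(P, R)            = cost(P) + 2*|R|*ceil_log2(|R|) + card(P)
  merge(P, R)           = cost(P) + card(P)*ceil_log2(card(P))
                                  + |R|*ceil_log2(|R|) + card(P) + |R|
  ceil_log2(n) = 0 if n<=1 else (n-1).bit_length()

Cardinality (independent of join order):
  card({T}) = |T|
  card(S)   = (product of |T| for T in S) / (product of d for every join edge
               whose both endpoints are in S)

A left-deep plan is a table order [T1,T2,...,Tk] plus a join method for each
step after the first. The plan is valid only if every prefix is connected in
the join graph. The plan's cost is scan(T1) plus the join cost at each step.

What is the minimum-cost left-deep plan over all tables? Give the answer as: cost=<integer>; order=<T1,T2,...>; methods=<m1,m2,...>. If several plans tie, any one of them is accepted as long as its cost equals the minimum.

cost=252700; order=E,A,D,B,C; methods=hash,hash,hash,hash

Selinger DP (subsets sized 1..n):
  {C}: scan cost=300, card=300
  {B}: scan cost=120, card=120
  {D}: scan cost=80, card=80
  {E}: scan cost=100, card=100
  {A}: scan cost=20, card=20
  {BC}: card=720; try (C,nl_idx)→1920, (B,hash)→2280, (C,merge)→4080, (B,merge)→4260, (C,hash)→5640, (C,nl)→36120 …(+1); best=1920 via (C,nl_idx)
  {BD}: card=4800; try (D,hash)→1360, (B,merge)→1680, (D,merge)→1720, (B,hash)→1840, (B,nl)→9680, (D,nl)→9720; best=1360 via (D,hash)
  {DE}: card=4000; try (D,hash)→1320, (E,merge)→1520, (D,merge)→1540, (E,hash)→1560, (E,nl)→8080, (D,nl)→8100; best=1320 via (D,hash)
  {AE}: card=100; try (A,hash)→400, (E,merge)→940, (A,merge)→1020, (E,hash)→1440, (E,nl)→2020, (A,nl)→2100; best=400 via (A,hash)
  {BCD}: card=28800; try (D,hash)→3760, (D,merge)→10480, (C,hash)→11560, (D,nl)→59520, (C,merge)→71560, (C,nl_idx)→73360 …(+1); best=3760 via (D,hash)
  {BDE}: card=240000; try (B,hash)→7000, (E,hash)→7560, (B,merge)→54280, (E,merge)→69360, (B,nl)→481320, (E,nl)→481360; best=7000 via (B,hash)
  {ADE}: card=4000; try (D,hash)→1620, (D,merge)→1840, (A,hash)→5520, (D,nl)→8400, (A,merge)→53440, (A,nl)→81320; best=1620 via (D,hash)
  {BCDE}: card=1440000; try (E,hash)→33960, (C,hash)→252400, (E,merge)→465360, (E,nl)→2883760, (C,nl_idx)→3607000, (C,merge)→4570000 …(+1); best=33960 via (E,hash)
  {ABDE}: card=240000; try (B,hash)→7300, (B,merge)→54580, (A,hash)→247200, (B,nl)→481620, (A,merge)→4567120, (A,nl)→4807000; best=7300 via (B,hash)
  {ABCDE}: card=1440000; try (C,hash)→252700, (A,hash)→1474160, (C,nl_idx)→3607300, (C,merge)→4570300, (A,nl)→28833960, (A,merge)→31714080 …(+1); best=252700 via (C,hash)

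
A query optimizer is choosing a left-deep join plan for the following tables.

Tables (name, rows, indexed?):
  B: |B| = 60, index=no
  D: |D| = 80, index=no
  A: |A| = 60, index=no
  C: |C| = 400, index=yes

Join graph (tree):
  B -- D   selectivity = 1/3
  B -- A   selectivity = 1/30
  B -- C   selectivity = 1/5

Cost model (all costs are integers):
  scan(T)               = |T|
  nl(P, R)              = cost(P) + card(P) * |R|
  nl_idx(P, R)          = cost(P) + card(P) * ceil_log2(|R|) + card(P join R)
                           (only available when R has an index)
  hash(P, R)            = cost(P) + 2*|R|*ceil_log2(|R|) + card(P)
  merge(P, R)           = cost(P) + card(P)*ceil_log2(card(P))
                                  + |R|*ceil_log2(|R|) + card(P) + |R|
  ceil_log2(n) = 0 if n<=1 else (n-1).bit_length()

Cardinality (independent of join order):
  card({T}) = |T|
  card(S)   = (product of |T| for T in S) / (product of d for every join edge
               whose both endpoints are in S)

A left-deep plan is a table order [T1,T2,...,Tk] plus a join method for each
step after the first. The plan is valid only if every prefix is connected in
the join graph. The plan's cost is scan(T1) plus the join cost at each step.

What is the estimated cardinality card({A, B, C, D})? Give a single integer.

Tables in S: A(60), B(60), C(400), D(80)
Edges inside S: B-D(d=3), B-A(d=30), B-C(d=5)
numerator = 60 * 60 * 400 * 80 = 115200000
denominator = 3 * 30 * 5 = 450
card(S) = 115200000 / 450 = 256000

256000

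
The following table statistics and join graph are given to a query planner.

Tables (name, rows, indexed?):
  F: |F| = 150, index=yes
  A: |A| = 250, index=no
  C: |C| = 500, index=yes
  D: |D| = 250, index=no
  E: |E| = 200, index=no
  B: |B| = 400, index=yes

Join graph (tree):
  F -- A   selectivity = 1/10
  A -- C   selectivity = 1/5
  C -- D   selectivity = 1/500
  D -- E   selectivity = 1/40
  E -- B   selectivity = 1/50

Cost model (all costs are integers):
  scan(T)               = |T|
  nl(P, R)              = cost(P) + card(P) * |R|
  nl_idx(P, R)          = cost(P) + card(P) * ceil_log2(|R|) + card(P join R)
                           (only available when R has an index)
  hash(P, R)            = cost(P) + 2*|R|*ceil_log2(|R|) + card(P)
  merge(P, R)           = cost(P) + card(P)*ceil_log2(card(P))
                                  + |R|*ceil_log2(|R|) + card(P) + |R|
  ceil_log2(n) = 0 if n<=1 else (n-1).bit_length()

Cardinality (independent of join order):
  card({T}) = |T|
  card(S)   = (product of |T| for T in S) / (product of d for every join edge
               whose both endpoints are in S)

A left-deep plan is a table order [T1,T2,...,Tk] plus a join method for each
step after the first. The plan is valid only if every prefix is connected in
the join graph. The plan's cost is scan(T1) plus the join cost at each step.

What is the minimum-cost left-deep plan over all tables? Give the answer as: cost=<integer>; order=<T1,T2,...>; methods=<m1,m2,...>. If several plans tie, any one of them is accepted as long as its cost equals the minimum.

Selinger DP (subsets sized 1..n):
  {F}: scan cost=150, card=150
  {A}: scan cost=250, card=250
  {C}: scan cost=500, card=500
  {D}: scan cost=250, card=250
  {E}: scan cost=200, card=200
  {B}: scan cost=400, card=400
  {AF}: card=3750; try (F,hash)→2900, (A,merge)→3750, (F,merge)→3850, (A,hash)→4300, (F,nl_idx)→6000, (A,nl)→37650 …(+1); best=2900 via (F,hash)
  {AC}: card=25000; try (A,hash)→5000, (C,merge)→7500, (A,merge)→7750, (C,hash)→9500, (C,nl_idx)→27500, (C,nl)→125250 …(+1); best=5000 via (A,hash)
  {CD}: card=250; try (C,nl_idx)→2750, (D,hash)→5000, (C,merge)→7500, (D,merge)→7750, (C,hash)→9500, (C,nl)→125250 …(+1); best=2750 via (C,nl_idx)
  {DE}: card=1250; try (E,hash)→3700, (D,merge)→4250, (E,merge)→4300, (D,hash)→4400, (D,nl)→50200, (E,nl)→50250; best=3700 via (E,hash)
  {BE}: card=1600; try (B,nl_idx)→3600, (E,hash)→4000, (B,merge)→6000, (E,merge)→6200, (B,hash)→7600, (B,nl)→80200 …(+1); best=3600 via (B,nl_idx)
  {ACF}: card=375000; try (C,hash)→15650, (F,hash)→32400, (C,merge)→56650, (F,merge)→406350, (C,nl_idx)→411650, (F,nl_idx)→580000 …(+2); best=15650 via (C,hash)
  {ACD}: card=12500; try (A,hash)→7000, (A,merge)→7250, (D,hash)→34000, (A,nl)→65250, (D,merge)→407250, (D,nl)→6255000; best=7000 via (A,hash)
  {CDE}: card=1250; try (E,hash)→6200, (E,merge)→6800, (C,hash)→13950, (C,nl_idx)→16200, (C,merge)→23700, (E,nl)→52750 …(+1); best=6200 via (E,hash)
  {BDE}: card=10000; try (D,hash)→9200, (B,hash)→12150, (B,merge)→22700, (B,nl_idx)→24950, (D,merge)→25050, (D,nl)→403600 …(+1); best=9200 via (D,hash)
  {ACDF}: card=187500; try (F,hash)→21900, (F,merge)→195850, (F,nl_idx)→294500, (D,hash)→394650, (F,nl)→1882000, (D,merge)→7517900 …(+1); best=21900 via (F,hash)
  {ACDE}: card=62500; try (A,hash)→11450, (E,hash)→22700, (A,merge)→23450, (E,merge)→196300, (A,nl)→318700, (E,nl)→2507000; best=11450 via (A,hash)
  {BCDE}: card=10000; try (B,hash)→14650, (B,merge)→25200, (B,nl_idx)→27450, (C,hash)→28200, (C,nl_idx)→109200, (C,merge)→164200 …(+2); best=14650 via (B,hash)
  {ACDEF}: card=937500; try (F,hash)→76350, (E,hash)→212600, (F,merge)→1075300, (F,nl_idx)→1448950, (E,merge)→3586200, (F,nl)→9386450 …(+1); best=76350 via (F,hash)
  {ABCDE}: card=500000; try (A,hash)→28650, (B,hash)→81150, (A,merge)→166900, (B,nl_idx)→1073950, (B,merge)→1077950, (A,nl)→2514650 …(+1); best=28650 via (A,hash)
  {ABCDEF}: card=7500000; try (F,hash)→531050, (B,hash)→1021050, (F,merge)→10030000, (F,nl_idx)→11528650, (B,nl_idx)→16013850, (B,merge)→19767850 …(+2); best=531050 via (F,hash)

cost=531050; order=D,C,E,B,A,F; methods=nl_idx,hash,hash,hash,hash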